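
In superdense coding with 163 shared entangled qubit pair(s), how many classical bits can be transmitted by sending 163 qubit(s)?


Superdense coding allows 2 classical bits per shared entangled pair.
163 pair(s) -> 2 * 163 = 326 classical bits

326


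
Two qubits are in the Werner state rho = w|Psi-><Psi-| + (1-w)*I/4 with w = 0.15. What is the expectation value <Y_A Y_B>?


|Psi-> = (|01> - |10>)/sqrt(2)
For the pure Bell state, <Y_A Y_B> = -1 (Bell-state Pauli correlator).
The maximally-mixed part I/4 has tr(I/4 * P tensor P) = 0 for any traceless Pauli P.
So <Y_A Y_B>_rho = w * (-1) + (1 - w) * 0
= 0.15 * (-1)
= -0.1500

-0.1500


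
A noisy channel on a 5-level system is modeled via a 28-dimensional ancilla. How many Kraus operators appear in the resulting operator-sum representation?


Tracing out the environment in an orthonormal basis {|i>_E} gives Kraus operators K_i = <i|_E U |0>_E.
Number of Kraus operators = dim(H_env) = d_env
= 28

28


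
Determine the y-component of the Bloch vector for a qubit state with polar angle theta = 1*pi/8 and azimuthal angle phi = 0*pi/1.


theta = 0.3927, phi = 0.0000
r_y = sin(theta)*sin(phi) = 0.3827 * 0.0000
r_y = 0.0000

0.0000


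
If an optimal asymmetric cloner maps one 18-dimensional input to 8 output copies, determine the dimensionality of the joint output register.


Output space = H^(tensor 8) where dim(H) = 18
dim = 18^8
= 324 (after 2 factors)
= 5832 (after 3 factors)
= 104976 (after 4 factors)
= 1889568 (after 5 factors)
= 34012224 (after 6 factors)
= 612220032 (after 7 factors)
= 11019960576 (after 8 factors)
= 11019960576

11019960576


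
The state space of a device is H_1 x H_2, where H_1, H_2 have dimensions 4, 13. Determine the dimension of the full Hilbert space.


dim(H_1 x H_2) = 4 * 13
= 52

52


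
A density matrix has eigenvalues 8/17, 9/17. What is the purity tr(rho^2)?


tr(rho^2) = sum of eigenvalues squared
= (8/17)^2 + (9/17)^2
= (64 + 81) / 289
= 145/289
= 0.5017

0.5017


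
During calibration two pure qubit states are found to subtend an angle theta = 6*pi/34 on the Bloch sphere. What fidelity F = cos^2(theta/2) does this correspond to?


For states separated by angle theta on Bloch sphere:
F = cos^2(theta/2)
theta = 6*pi/34 = 0.5544
theta/2 = 0.2772
cos(theta/2) = 0.9618
F = 0.9251

0.9251


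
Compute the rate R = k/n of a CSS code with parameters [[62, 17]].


Code rate R = k/n
= 17/62
= 0.2742

0.2742


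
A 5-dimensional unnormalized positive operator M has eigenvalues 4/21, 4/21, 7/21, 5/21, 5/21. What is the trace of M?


tr(M) = sum of eigenvalues
= 4/21 + 4/21 + 7/21 + 5/21 + 5/21
= 25/21
= 1.1905

1.1905


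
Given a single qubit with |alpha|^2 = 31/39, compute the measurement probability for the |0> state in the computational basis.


|alpha|^2 = 31/39 = 0.7949
|beta|^2 = 1 - 31/39 = 8/39 = 0.2051
P(|0>) = |alpha|^2 = 0.7949

0.7949


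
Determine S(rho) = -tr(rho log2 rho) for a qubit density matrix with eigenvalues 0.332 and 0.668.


S = -p*log2(p) - (1-p)*log2(1-p)
p = 0.3320, 1-p = 0.6680
= -0.3320 * log2(0.3320) - 0.6680 * log2(0.6680)
= -(-0.5281) - (-0.3888)
= 0.9170

0.9170


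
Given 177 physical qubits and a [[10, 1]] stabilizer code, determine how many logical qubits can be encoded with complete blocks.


Each code block uses 10 physical qubits for 1 logical qubit(s).
Number of complete blocks = floor(177 / 10) = 17
Logical qubits = 17 * 1
= 17

17


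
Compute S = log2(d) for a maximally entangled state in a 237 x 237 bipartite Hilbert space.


For a maximally entangled state in d x d:
S = log2(d) = log2(237)
= 7.8887

7.8887


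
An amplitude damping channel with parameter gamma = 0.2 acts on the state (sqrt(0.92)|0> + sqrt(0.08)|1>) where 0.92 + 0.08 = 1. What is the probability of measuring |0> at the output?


For amplitude damping with parameter gamma on state sqrt(a)|0> + sqrt(b)|1>:
alpha^2 = 0.92, beta^2 = 0.08
P(|0>) = alpha^2 + gamma * beta^2
= 0.92 + 0.2 * 0.08
= 0.92 + 0.0160
= 0.9360

0.9360


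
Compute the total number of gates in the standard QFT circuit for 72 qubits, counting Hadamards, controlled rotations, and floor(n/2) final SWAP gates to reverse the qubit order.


Hadamard gates: 72
Controlled rotations: n*(n-1)/2 = 72*71/2 = 2556
SWAP gates: floor(n/2) = floor(72/2) = 36
Total = 72 + 2556 + 36
= 2664

2664


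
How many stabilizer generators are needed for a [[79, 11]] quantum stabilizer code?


For an [[n,k]] stabilizer code:
Number of stabilizer generators = n - k
= 79 - 11
= 68

68


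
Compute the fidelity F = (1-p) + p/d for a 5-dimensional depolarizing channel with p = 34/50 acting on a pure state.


F = (1-p) + p/d
= (1 - 0.6800) + 0.6800/5
= 0.3200 + 0.1360
= 0.4560

0.4560


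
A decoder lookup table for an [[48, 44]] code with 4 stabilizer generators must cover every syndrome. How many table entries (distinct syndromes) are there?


Each stabilizer generator gives a binary (+1 or -1) measurement outcome.
With 4 independent generators:
Total syndromes = 2^4
= 16

16


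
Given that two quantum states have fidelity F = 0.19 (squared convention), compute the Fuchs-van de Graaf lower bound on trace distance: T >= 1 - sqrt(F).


Fuchs-van de Graaf (squared-fidelity convention): 1 - sqrt(F) <= T <= sqrt(1 - F).
Lower bound: T >= 1 - sqrt(F)
sqrt(F) = sqrt(0.19) = 0.4359
T >= 1 - 0.4359
T >= 0.5641

0.5641


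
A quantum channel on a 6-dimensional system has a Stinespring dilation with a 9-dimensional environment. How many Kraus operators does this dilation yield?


Tracing out the environment in an orthonormal basis {|i>_E} gives Kraus operators K_i = <i|_E U |0>_E.
Number of Kraus operators = dim(H_env) = d_env
= 9

9


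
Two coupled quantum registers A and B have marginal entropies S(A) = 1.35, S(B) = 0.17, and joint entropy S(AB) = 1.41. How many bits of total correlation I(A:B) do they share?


I(A:B) = S(A) + S(B) - S(AB)
= 1.35 + 0.17 - 1.41
= 0.1100

0.1100


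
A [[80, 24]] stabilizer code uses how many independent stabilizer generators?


For an [[n,k]] stabilizer code:
Number of stabilizer generators = n - k
= 80 - 24
= 56

56


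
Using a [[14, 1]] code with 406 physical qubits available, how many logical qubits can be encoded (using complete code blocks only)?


Each code block uses 14 physical qubits for 1 logical qubit(s).
Number of complete blocks = floor(406 / 14) = 29
Logical qubits = 29 * 1
= 29

29


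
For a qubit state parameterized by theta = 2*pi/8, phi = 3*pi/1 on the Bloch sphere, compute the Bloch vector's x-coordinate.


theta = 0.7854, phi = 9.4248
r_x = sin(theta)*cos(phi) = 0.7071 * -1.0000
r_x = -0.7071

-0.7071


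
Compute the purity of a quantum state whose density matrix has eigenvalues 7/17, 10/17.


tr(rho^2) = sum of eigenvalues squared
= (7/17)^2 + (10/17)^2
= (49 + 100) / 289
= 149/289
= 0.5156

0.5156


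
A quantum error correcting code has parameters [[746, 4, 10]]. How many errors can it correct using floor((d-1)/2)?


Code parameters: [[746, 4, 10]], distance d = 10.
Number of correctable errors = floor((d-1)/2)
= floor((10 - 1)/2)
= floor(9/2)
= 4

4


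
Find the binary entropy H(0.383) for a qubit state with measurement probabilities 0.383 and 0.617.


S = -p*log2(p) - (1-p)*log2(1-p)
p = 0.3830, 1-p = 0.6170
= -0.3830 * log2(0.3830) - 0.6170 * log2(0.6170)
= -(-0.5303) - (-0.4298)
= 0.9601

0.9601


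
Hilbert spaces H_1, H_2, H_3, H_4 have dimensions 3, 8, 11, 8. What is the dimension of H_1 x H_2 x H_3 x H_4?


dim(H_1 x H_2 x H_3 x H_4) = 3 * 8 * 11 * 8
= 24 * 11 * 8
= 264 * 8
= 2112

2112


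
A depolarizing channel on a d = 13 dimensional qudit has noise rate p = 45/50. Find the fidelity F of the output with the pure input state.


F = (1-p) + p/d
= (1 - 0.9000) + 0.9000/13
= 0.1000 + 0.0692
= 0.1692

0.1692


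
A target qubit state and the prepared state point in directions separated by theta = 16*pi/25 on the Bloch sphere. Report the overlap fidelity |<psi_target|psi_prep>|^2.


For states separated by angle theta on Bloch sphere:
F = cos^2(theta/2)
theta = 16*pi/25 = 2.0106
theta/2 = 1.0053
cos(theta/2) = 0.5358
F = 0.2871

0.2871


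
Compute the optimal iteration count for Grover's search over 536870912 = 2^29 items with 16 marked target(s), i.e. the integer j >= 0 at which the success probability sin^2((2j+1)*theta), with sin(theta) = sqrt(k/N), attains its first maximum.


After j Grover iterations the success probability is P(j) = sin^2((2j+1)*theta), where sin(theta) = sqrt(k/N).
N = 2^29 = 536870912, k = 16
sin(theta) = sqrt(k/N) = 0.0001726334915
theta = arcsin(sqrt(k/N)) = 0.0001726334924 rad
P(j) reaches its first maximum when (2j+1)*theta is as close as possible to pi/2, i.e. j = round(pi/(4*theta) - 1/2).
pi/(4*theta) - 1/2 = 4549.0121
(For comparison, the common estimate pi/4 * sqrt(N/k) = 4549.5121; the exact maximiser is used here.)
Optimal iterations = 4549

4549


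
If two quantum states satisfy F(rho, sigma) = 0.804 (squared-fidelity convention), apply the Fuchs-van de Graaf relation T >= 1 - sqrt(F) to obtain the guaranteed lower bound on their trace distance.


Fuchs-van de Graaf (squared-fidelity convention): 1 - sqrt(F) <= T <= sqrt(1 - F).
Lower bound: T >= 1 - sqrt(F)
sqrt(F) = sqrt(0.804) = 0.8967
T >= 1 - 0.8967
T >= 0.1033

0.1033


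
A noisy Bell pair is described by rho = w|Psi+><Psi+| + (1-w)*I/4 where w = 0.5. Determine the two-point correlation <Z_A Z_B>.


|Psi+> = (|01> + |10>)/sqrt(2)
For the pure Bell state, <Z_A Z_B> = -1 (Bell-state Pauli correlator).
The maximally-mixed part I/4 has tr(I/4 * P tensor P) = 0 for any traceless Pauli P.
So <Z_A Z_B>_rho = w * (-1) + (1 - w) * 0
= 0.5 * (-1)
= -0.5000

-0.5000


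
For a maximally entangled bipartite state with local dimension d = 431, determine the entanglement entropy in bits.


For a maximally entangled state in d x d:
S = log2(d) = log2(431)
= 8.7515

8.7515


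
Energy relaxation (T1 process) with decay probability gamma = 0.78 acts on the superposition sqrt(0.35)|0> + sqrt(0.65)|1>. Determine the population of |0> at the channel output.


For amplitude damping with parameter gamma on state sqrt(a)|0> + sqrt(b)|1>:
alpha^2 = 0.35, beta^2 = 0.65
P(|0>) = alpha^2 + gamma * beta^2
= 0.35 + 0.78 * 0.65
= 0.35 + 0.5070
= 0.8570

0.8570


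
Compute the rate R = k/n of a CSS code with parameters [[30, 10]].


Code rate R = k/n
= 10/30
= 0.3333

0.3333


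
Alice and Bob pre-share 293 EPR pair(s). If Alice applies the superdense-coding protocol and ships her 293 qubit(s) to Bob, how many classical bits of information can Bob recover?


Superdense coding allows 2 classical bits per shared entangled pair.
293 pair(s) -> 2 * 293 = 586 classical bits

586


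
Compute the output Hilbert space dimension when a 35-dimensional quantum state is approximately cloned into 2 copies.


Output space = H^(tensor 2) where dim(H) = 35
dim = 35^2
= 1225

1225


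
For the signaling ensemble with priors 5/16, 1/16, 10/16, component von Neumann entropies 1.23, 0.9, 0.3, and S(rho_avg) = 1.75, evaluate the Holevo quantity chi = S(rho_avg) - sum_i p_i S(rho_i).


chi = S(rho) - sum_i p_i * S(rho_i)
Weighted entropy = 5/16 * 1.23 + 1/16 * 0.9 + 10/16 * 0.3
= 0.6281
chi = 1.75 - 0.6281
= 1.1219

1.1219


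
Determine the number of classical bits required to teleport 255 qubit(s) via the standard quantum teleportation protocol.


Quantum teleportation requires 2 classical bits per qubit teleported.
255 qubit(s) -> 2 * 255 = 510 classical bits

510


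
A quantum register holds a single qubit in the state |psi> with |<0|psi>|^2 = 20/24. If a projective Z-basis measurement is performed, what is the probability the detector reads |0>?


|alpha|^2 = 20/24 = 0.8333
|beta|^2 = 1 - 20/24 = 4/24 = 0.1667
P(|0>) = |alpha|^2 = 0.8333

0.8333


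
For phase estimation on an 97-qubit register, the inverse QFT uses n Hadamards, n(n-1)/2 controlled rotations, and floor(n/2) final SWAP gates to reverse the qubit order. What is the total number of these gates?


Hadamard gates: 97
Controlled rotations: n*(n-1)/2 = 97*96/2 = 4656
SWAP gates: floor(n/2) = floor(97/2) = 48
Total = 97 + 4656 + 48
= 4801

4801


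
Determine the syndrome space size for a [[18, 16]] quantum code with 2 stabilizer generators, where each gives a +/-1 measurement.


Each stabilizer generator gives a binary (+1 or -1) measurement outcome.
With 2 independent generators:
Total syndromes = 2^2
= 4

4


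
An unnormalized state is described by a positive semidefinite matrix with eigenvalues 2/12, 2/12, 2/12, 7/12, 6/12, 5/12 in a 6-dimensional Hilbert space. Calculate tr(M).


tr(M) = sum of eigenvalues
= 2/12 + 2/12 + 2/12 + 7/12 + 6/12 + 5/12
= 24/12
= 2.0000

2.0000


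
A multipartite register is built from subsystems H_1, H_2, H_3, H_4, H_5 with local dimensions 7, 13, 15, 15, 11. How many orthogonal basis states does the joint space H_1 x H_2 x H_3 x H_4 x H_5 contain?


dim(H_1 x H_2 x H_3 x H_4 x H_5) = 7 * 13 * 15 * 15 * 11
= 91 * 15 * 15 * 11
= 1365 * 15 * 11
= 20475 * 11
= 225225

225225


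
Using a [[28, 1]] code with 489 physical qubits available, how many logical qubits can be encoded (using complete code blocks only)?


Each code block uses 28 physical qubits for 1 logical qubit(s).
Number of complete blocks = floor(489 / 28) = 17
Logical qubits = 17 * 1
= 17

17


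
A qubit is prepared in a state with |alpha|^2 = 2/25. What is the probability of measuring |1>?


|alpha|^2 = 2/25 = 0.0800
|beta|^2 = 1 - 2/25 = 23/25 = 0.9200
P(|1>) = |beta|^2 = 0.9200

0.9200


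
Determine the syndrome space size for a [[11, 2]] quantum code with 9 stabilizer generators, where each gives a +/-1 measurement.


Each stabilizer generator gives a binary (+1 or -1) measurement outcome.
With 9 independent generators:
Total syndromes = 2^9
= 512

512


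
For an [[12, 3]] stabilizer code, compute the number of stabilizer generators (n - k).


For an [[n,k]] stabilizer code:
Number of stabilizer generators = n - k
= 12 - 3
= 9

9


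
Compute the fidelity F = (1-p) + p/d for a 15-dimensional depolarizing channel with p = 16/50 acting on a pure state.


F = (1-p) + p/d
= (1 - 0.3200) + 0.3200/15
= 0.6800 + 0.0213
= 0.7013

0.7013


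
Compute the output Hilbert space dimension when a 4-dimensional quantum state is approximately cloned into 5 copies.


Output space = H^(tensor 5) where dim(H) = 4
dim = 4^5
= 16 (after 2 factors)
= 64 (after 3 factors)
= 256 (after 4 factors)
= 1024 (after 5 factors)
= 1024

1024


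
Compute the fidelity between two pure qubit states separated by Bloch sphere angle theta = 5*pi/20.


For states separated by angle theta on Bloch sphere:
F = cos^2(theta/2)
theta = 5*pi/20 = 0.7854
theta/2 = 0.3927
cos(theta/2) = 0.9239
F = 0.8536

0.8536


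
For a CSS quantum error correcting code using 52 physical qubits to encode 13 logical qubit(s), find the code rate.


Code rate R = k/n
= 13/52
= 0.2500

0.2500


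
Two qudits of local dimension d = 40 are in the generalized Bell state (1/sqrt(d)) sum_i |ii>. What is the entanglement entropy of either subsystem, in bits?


For a maximally entangled state in d x d:
S = log2(d) = log2(40)
= 5.3219

5.3219


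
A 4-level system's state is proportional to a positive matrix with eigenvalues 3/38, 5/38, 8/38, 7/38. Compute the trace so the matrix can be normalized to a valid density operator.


tr(M) = sum of eigenvalues
= 3/38 + 5/38 + 8/38 + 7/38
= 23/38
= 0.6053

0.6053


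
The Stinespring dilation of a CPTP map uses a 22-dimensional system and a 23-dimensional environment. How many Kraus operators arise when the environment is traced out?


Tracing out the environment in an orthonormal basis {|i>_E} gives Kraus operators K_i = <i|_E U |0>_E.
Number of Kraus operators = dim(H_env) = d_env
= 23

23


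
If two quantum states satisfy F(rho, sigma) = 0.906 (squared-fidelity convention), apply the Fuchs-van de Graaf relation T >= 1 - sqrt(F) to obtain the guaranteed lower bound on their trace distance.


Fuchs-van de Graaf (squared-fidelity convention): 1 - sqrt(F) <= T <= sqrt(1 - F).
Lower bound: T >= 1 - sqrt(F)
sqrt(F) = sqrt(0.906) = 0.9518
T >= 1 - 0.9518
T >= 0.0482

0.0482


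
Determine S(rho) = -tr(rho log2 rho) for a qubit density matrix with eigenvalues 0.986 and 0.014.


S = -p*log2(p) - (1-p)*log2(1-p)
p = 0.9860, 1-p = 0.0140
= -0.9860 * log2(0.9860) - 0.0140 * log2(0.0140)
= -(-0.0201) - (-0.0862)
= 0.1063

0.1063


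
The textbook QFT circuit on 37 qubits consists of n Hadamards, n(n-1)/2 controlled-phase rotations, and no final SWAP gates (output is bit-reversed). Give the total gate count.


Hadamard gates: 37
Controlled rotations: n*(n-1)/2 = 37*36/2 = 666
SWAP gates: 0 (omitted)
Total = 37 + 666
= 703

703


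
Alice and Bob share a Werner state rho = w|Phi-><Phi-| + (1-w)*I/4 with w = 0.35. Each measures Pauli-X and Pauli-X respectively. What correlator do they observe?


|Phi-> = (|00> - |11>)/sqrt(2)
For the pure Bell state, <X_A X_B> = -1 (Bell-state Pauli correlator).
The maximally-mixed part I/4 has tr(I/4 * P tensor P) = 0 for any traceless Pauli P.
So <X_A X_B>_rho = w * (-1) + (1 - w) * 0
= 0.35 * (-1)
= -0.3500

-0.3500


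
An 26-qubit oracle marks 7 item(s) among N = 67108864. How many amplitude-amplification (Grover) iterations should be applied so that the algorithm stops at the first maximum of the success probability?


After j Grover iterations the success probability is P(j) = sin^2((2j+1)*theta), where sin(theta) = sqrt(k/N).
N = 2^26 = 67108864, k = 7
sin(theta) = sqrt(k/N) = 0.0003229676893
theta = arcsin(sqrt(k/N)) = 0.000322967695 rad
P(j) reaches its first maximum when (2j+1)*theta is as close as possible to pi/2, i.e. j = round(pi/(4*theta) - 1/2).
pi/(4*theta) - 1/2 = 2431.3165
(For comparison, the common estimate pi/4 * sqrt(N/k) = 2431.8165; the exact maximiser is used here.)
Optimal iterations = 2431

2431


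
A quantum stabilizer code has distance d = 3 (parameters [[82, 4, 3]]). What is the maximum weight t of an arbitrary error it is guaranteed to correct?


Code parameters: [[82, 4, 3]], distance d = 3.
Number of correctable errors = floor((d-1)/2)
= floor((3 - 1)/2)
= floor(2/2)
= 1

1


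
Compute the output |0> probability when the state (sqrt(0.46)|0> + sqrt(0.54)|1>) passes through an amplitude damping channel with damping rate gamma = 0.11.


For amplitude damping with parameter gamma on state sqrt(a)|0> + sqrt(b)|1>:
alpha^2 = 0.46, beta^2 = 0.54
P(|0>) = alpha^2 + gamma * beta^2
= 0.46 + 0.11 * 0.54
= 0.46 + 0.0594
= 0.5194

0.5194


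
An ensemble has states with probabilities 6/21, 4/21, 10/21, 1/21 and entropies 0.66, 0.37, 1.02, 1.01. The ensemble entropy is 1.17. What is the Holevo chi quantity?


chi = S(rho) - sum_i p_i * S(rho_i)
Weighted entropy = 6/21 * 0.66 + 4/21 * 0.37 + 10/21 * 1.02 + 1/21 * 1.01
= 0.7929
chi = 1.17 - 0.7929
= 0.3771

0.3771


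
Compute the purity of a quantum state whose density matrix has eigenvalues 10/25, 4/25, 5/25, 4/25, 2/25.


tr(rho^2) = sum of eigenvalues squared
= (10/25)^2 + (4/25)^2 + (5/25)^2 + (4/25)^2 + (2/25)^2
= (100 + 16 + 25 + 16 + 4) / 625
= 161/625
= 0.2576

0.2576


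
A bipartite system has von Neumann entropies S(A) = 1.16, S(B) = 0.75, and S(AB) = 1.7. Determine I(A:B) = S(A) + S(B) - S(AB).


I(A:B) = S(A) + S(B) - S(AB)
= 1.16 + 0.75 - 1.7
= 0.2100

0.2100


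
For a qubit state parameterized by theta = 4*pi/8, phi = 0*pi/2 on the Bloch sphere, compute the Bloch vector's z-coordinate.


theta = 1.5708, phi = 0.0000
r_z = cos(theta) = 0.0000

0.0000


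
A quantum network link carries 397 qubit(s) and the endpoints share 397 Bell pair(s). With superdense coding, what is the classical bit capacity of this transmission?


Superdense coding allows 2 classical bits per shared entangled pair.
397 pair(s) -> 2 * 397 = 794 classical bits

794


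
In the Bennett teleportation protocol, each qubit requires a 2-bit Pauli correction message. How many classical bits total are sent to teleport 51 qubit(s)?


Quantum teleportation requires 2 classical bits per qubit teleported.
51 qubit(s) -> 2 * 51 = 102 classical bits

102


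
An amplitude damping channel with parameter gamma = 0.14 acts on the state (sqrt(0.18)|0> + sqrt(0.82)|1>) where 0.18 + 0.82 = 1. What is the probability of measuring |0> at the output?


For amplitude damping with parameter gamma on state sqrt(a)|0> + sqrt(b)|1>:
alpha^2 = 0.18, beta^2 = 0.82
P(|0>) = alpha^2 + gamma * beta^2
= 0.18 + 0.14 * 0.82
= 0.18 + 0.1148
= 0.2948

0.2948


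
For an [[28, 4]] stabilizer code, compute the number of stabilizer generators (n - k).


For an [[n,k]] stabilizer code:
Number of stabilizer generators = n - k
= 28 - 4
= 24

24


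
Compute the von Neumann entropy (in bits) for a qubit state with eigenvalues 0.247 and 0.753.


S = -p*log2(p) - (1-p)*log2(1-p)
p = 0.2470, 1-p = 0.7530
= -0.2470 * log2(0.2470) - 0.7530 * log2(0.7530)
= -(-0.4983) - (-0.3082)
= 0.8065

0.8065


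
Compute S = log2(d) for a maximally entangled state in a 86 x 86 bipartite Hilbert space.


For a maximally entangled state in d x d:
S = log2(d) = log2(86)
= 6.4263

6.4263


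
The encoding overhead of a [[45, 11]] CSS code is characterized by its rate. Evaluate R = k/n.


Code rate R = k/n
= 11/45
= 0.2444

0.2444


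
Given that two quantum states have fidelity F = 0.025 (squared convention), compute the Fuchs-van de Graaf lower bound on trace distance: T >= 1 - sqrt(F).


Fuchs-van de Graaf (squared-fidelity convention): 1 - sqrt(F) <= T <= sqrt(1 - F).
Lower bound: T >= 1 - sqrt(F)
sqrt(F) = sqrt(0.025) = 0.1581
T >= 1 - 0.1581
T >= 0.8419

0.8419


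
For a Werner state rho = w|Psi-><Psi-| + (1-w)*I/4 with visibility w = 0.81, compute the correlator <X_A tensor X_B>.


|Psi-> = (|01> - |10>)/sqrt(2)
For the pure Bell state, <X_A X_B> = -1 (Bell-state Pauli correlator).
The maximally-mixed part I/4 has tr(I/4 * P tensor P) = 0 for any traceless Pauli P.
So <X_A X_B>_rho = w * (-1) + (1 - w) * 0
= 0.81 * (-1)
= -0.8100

-0.8100


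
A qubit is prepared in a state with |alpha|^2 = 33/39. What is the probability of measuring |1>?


|alpha|^2 = 33/39 = 0.8462
|beta|^2 = 1 - 33/39 = 6/39 = 0.1538
P(|1>) = |beta|^2 = 0.1538

0.1538


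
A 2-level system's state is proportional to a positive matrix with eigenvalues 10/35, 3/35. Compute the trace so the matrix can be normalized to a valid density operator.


tr(M) = sum of eigenvalues
= 10/35 + 3/35
= 13/35
= 0.3714

0.3714


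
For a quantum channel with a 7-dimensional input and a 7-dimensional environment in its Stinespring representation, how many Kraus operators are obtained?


Tracing out the environment in an orthonormal basis {|i>_E} gives Kraus operators K_i = <i|_E U |0>_E.
Number of Kraus operators = dim(H_env) = d_env
= 7

7


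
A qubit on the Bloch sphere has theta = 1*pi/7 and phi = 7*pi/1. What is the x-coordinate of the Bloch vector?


theta = 0.4488, phi = 21.9911
r_x = sin(theta)*cos(phi) = 0.4339 * -1.0000
r_x = -0.4339

-0.4339


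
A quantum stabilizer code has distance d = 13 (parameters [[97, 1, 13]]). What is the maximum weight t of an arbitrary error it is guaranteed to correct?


Code parameters: [[97, 1, 13]], distance d = 13.
Number of correctable errors = floor((d-1)/2)
= floor((13 - 1)/2)
= floor(12/2)
= 6

6


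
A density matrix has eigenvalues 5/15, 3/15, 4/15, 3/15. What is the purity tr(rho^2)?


tr(rho^2) = sum of eigenvalues squared
= (5/15)^2 + (3/15)^2 + (4/15)^2 + (3/15)^2
= (25 + 9 + 16 + 9) / 225
= 59/225
= 0.2622

0.2622


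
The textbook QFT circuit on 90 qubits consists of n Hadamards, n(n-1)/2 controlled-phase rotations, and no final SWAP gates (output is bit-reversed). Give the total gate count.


Hadamard gates: 90
Controlled rotations: n*(n-1)/2 = 90*89/2 = 4005
SWAP gates: 0 (omitted)
Total = 90 + 4005
= 4095

4095


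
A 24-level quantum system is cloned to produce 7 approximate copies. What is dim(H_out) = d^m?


Output space = H^(tensor 7) where dim(H) = 24
dim = 24^7
= 576 (after 2 factors)
= 13824 (after 3 factors)
= 331776 (after 4 factors)
= 7962624 (after 5 factors)
= 191102976 (after 6 factors)
= 4586471424 (after 7 factors)
= 4586471424

4586471424


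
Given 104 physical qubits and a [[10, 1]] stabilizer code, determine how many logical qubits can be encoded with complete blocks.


Each code block uses 10 physical qubits for 1 logical qubit(s).
Number of complete blocks = floor(104 / 10) = 10
Logical qubits = 10 * 1
= 10

10


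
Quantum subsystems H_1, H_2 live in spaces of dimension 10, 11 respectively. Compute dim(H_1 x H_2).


dim(H_1 x H_2) = 10 * 11
= 110

110


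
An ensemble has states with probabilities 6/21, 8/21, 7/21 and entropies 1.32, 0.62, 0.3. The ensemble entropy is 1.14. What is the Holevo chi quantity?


chi = S(rho) - sum_i p_i * S(rho_i)
Weighted entropy = 6/21 * 1.32 + 8/21 * 0.62 + 7/21 * 0.3
= 0.7133
chi = 1.14 - 0.7133
= 0.4267

0.4267


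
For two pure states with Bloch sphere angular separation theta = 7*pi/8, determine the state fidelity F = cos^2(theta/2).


For states separated by angle theta on Bloch sphere:
F = cos^2(theta/2)
theta = 7*pi/8 = 2.7489
theta/2 = 1.3744
cos(theta/2) = 0.1951
F = 0.0381

0.0381


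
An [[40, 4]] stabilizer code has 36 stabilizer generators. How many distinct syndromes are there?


Each stabilizer generator gives a binary (+1 or -1) measurement outcome.
With 36 independent generators:
Total syndromes = 2^36
= 68719476736

68719476736


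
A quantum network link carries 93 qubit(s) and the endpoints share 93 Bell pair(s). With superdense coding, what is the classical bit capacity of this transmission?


Superdense coding allows 2 classical bits per shared entangled pair.
93 pair(s) -> 2 * 93 = 186 classical bits

186


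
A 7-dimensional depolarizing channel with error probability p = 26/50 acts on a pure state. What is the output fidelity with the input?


F = (1-p) + p/d
= (1 - 0.5200) + 0.5200/7
= 0.4800 + 0.0743
= 0.5543

0.5543


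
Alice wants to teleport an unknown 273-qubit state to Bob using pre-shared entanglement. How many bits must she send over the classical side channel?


Quantum teleportation requires 2 classical bits per qubit teleported.
273 qubit(s) -> 2 * 273 = 546 classical bits

546


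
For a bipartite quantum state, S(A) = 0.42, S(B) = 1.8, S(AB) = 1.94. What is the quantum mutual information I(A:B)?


I(A:B) = S(A) + S(B) - S(AB)
= 0.42 + 1.8 - 1.94
= 0.2800

0.2800


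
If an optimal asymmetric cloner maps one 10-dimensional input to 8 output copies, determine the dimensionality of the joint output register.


Output space = H^(tensor 8) where dim(H) = 10
dim = 10^8
= 100 (after 2 factors)
= 1000 (after 3 factors)
= 10000 (after 4 factors)
= 100000 (after 5 factors)
= 1000000 (after 6 factors)
= 10000000 (after 7 factors)
= 100000000 (after 8 factors)
= 100000000

100000000


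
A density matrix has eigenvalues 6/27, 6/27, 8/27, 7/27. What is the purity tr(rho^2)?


tr(rho^2) = sum of eigenvalues squared
= (6/27)^2 + (6/27)^2 + (8/27)^2 + (7/27)^2
= (36 + 36 + 64 + 49) / 729
= 185/729
= 0.2538

0.2538


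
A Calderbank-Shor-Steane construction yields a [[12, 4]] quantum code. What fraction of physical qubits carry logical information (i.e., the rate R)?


Code rate R = k/n
= 4/12
= 0.3333

0.3333


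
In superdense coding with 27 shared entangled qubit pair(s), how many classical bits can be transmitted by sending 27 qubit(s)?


Superdense coding allows 2 classical bits per shared entangled pair.
27 pair(s) -> 2 * 27 = 54 classical bits

54


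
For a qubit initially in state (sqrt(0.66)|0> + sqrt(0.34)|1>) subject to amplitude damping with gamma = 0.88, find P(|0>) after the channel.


For amplitude damping with parameter gamma on state sqrt(a)|0> + sqrt(b)|1>:
alpha^2 = 0.66, beta^2 = 0.34
P(|0>) = alpha^2 + gamma * beta^2
= 0.66 + 0.88 * 0.34
= 0.66 + 0.2992
= 0.9592

0.9592


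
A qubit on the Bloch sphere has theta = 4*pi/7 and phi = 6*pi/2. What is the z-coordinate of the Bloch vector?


theta = 1.7952, phi = 9.4248
r_z = cos(theta) = -0.2225

-0.2225


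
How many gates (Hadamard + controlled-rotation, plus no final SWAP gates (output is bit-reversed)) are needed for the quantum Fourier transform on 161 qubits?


Hadamard gates: 161
Controlled rotations: n*(n-1)/2 = 161*160/2 = 12880
SWAP gates: 0 (omitted)
Total = 161 + 12880
= 13041

13041


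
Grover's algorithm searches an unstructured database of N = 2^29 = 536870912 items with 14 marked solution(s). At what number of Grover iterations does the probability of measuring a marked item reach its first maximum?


After j Grover iterations the success probability is P(j) = sin^2((2j+1)*theta), where sin(theta) = sqrt(k/N).
N = 2^29 = 536870912, k = 14
sin(theta) = sqrt(k/N) = 0.0001614838447
theta = arcsin(sqrt(k/N)) = 0.0001614838454 rad
P(j) reaches its first maximum when (2j+1)*theta is as close as possible to pi/2, i.e. j = round(pi/(4*theta) - 1/2).
pi/(4*theta) - 1/2 = 4863.1330
(For comparison, the common estimate pi/4 * sqrt(N/k) = 4863.6330; the exact maximiser is used here.)
Optimal iterations = 4863

4863


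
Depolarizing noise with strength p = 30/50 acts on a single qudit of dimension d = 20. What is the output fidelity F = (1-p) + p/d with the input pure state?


F = (1-p) + p/d
= (1 - 0.6000) + 0.6000/20
= 0.4000 + 0.0300
= 0.4300

0.4300


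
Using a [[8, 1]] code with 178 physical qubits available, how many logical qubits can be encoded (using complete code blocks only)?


Each code block uses 8 physical qubits for 1 logical qubit(s).
Number of complete blocks = floor(178 / 8) = 22
Logical qubits = 22 * 1
= 22

22


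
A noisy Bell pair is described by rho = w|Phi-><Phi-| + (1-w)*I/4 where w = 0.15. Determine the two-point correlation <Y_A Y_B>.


|Phi-> = (|00> - |11>)/sqrt(2)
For the pure Bell state, <Y_A Y_B> = +1 (Bell-state Pauli correlator).
The maximally-mixed part I/4 has tr(I/4 * P tensor P) = 0 for any traceless Pauli P.
So <Y_A Y_B>_rho = w * (+1) + (1 - w) * 0
= 0.15 * (+1)
= 0.1500

0.1500


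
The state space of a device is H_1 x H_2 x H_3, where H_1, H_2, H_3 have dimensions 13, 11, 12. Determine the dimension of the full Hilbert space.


dim(H_1 x H_2 x H_3) = 13 * 11 * 12
= 143 * 12
= 1716

1716


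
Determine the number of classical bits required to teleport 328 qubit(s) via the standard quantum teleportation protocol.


Quantum teleportation requires 2 classical bits per qubit teleported.
328 qubit(s) -> 2 * 328 = 656 classical bits

656


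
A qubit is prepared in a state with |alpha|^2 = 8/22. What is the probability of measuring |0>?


|alpha|^2 = 8/22 = 0.3636
|beta|^2 = 1 - 8/22 = 14/22 = 0.6364
P(|0>) = |alpha|^2 = 0.3636

0.3636


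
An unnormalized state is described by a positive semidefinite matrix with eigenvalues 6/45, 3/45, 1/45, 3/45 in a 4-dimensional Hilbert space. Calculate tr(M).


tr(M) = sum of eigenvalues
= 6/45 + 3/45 + 1/45 + 3/45
= 13/45
= 0.2889

0.2889


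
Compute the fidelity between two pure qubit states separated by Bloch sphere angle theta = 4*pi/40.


For states separated by angle theta on Bloch sphere:
F = cos^2(theta/2)
theta = 4*pi/40 = 0.3142
theta/2 = 0.1571
cos(theta/2) = 0.9877
F = 0.9755

0.9755


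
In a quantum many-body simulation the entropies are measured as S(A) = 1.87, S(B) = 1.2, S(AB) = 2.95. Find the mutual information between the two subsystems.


I(A:B) = S(A) + S(B) - S(AB)
= 1.87 + 1.2 - 2.95
= 0.1200

0.1200


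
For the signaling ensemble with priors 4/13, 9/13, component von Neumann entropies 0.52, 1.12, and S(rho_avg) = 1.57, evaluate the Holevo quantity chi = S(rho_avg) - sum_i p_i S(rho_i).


chi = S(rho) - sum_i p_i * S(rho_i)
Weighted entropy = 4/13 * 0.52 + 9/13 * 1.12
= 0.9354
chi = 1.57 - 0.9354
= 0.6346

0.6346


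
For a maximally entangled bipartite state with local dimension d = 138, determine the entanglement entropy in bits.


For a maximally entangled state in d x d:
S = log2(d) = log2(138)
= 7.1085

7.1085


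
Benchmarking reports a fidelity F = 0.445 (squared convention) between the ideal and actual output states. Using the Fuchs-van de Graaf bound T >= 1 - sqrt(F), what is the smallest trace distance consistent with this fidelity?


Fuchs-van de Graaf (squared-fidelity convention): 1 - sqrt(F) <= T <= sqrt(1 - F).
Lower bound: T >= 1 - sqrt(F)
sqrt(F) = sqrt(0.445) = 0.6671
T >= 1 - 0.6671
T >= 0.3329

0.3329


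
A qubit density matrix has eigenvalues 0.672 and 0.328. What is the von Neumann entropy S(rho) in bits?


S = -p*log2(p) - (1-p)*log2(1-p)
p = 0.6720, 1-p = 0.3280
= -0.6720 * log2(0.6720) - 0.3280 * log2(0.3280)
= -(-0.3854) - (-0.5275)
= 0.9129

0.9129


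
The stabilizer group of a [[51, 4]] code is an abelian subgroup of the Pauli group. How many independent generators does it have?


For an [[n,k]] stabilizer code:
Number of stabilizer generators = n - k
= 51 - 4
= 47

47


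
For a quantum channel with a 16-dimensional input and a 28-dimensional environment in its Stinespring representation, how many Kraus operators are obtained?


Tracing out the environment in an orthonormal basis {|i>_E} gives Kraus operators K_i = <i|_E U |0>_E.
Number of Kraus operators = dim(H_env) = d_env
= 28

28


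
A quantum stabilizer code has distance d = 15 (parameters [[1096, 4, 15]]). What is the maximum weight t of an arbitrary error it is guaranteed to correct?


Code parameters: [[1096, 4, 15]], distance d = 15.
Number of correctable errors = floor((d-1)/2)
= floor((15 - 1)/2)
= floor(14/2)
= 7

7


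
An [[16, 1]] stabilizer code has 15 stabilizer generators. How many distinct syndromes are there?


Each stabilizer generator gives a binary (+1 or -1) measurement outcome.
With 15 independent generators:
Total syndromes = 2^15
= 32768

32768


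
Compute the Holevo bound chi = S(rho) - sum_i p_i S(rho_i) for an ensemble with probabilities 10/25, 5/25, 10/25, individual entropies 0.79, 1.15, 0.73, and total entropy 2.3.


chi = S(rho) - sum_i p_i * S(rho_i)
Weighted entropy = 10/25 * 0.79 + 5/25 * 1.15 + 10/25 * 0.73
= 0.8380
chi = 2.3 - 0.8380
= 1.4620

1.4620


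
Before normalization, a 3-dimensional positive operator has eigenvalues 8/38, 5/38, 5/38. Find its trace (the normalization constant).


tr(M) = sum of eigenvalues
= 8/38 + 5/38 + 5/38
= 18/38
= 0.4737

0.4737


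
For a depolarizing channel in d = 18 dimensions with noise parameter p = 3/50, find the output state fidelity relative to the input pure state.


F = (1-p) + p/d
= (1 - 0.0600) + 0.0600/18
= 0.9400 + 0.0033
= 0.9433

0.9433


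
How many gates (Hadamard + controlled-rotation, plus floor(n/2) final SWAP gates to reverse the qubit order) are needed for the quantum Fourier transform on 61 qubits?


Hadamard gates: 61
Controlled rotations: n*(n-1)/2 = 61*60/2 = 1830
SWAP gates: floor(n/2) = floor(61/2) = 30
Total = 61 + 1830 + 30
= 1921

1921


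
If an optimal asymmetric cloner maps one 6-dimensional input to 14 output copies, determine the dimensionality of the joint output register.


Output space = H^(tensor 14) where dim(H) = 6
dim = 6^14
= 36 (after 2 factors)
= 216 (after 3 factors)
= 1296 (after 4 factors)
= 7776 (after 5 factors)
= 46656 (after 6 factors)
= 279936 (after 7 factors)
= 1679616 (after 8 factors)
= 10077696 (after 9 factors)
= 60466176 (after 10 factors)
= 362797056 (after 11 factors)
= 2176782336 (after 12 factors)
= 13060694016 (after 13 factors)
= 78364164096 (after 14 factors)
= 78364164096

78364164096


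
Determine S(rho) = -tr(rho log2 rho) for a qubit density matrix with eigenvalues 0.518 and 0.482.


S = -p*log2(p) - (1-p)*log2(1-p)
p = 0.5180, 1-p = 0.4820
= -0.5180 * log2(0.5180) - 0.4820 * log2(0.4820)
= -(-0.4916) - (-0.5075)
= 0.9991

0.9991


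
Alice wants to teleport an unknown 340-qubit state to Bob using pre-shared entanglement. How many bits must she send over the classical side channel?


Quantum teleportation requires 2 classical bits per qubit teleported.
340 qubit(s) -> 2 * 340 = 680 classical bits

680


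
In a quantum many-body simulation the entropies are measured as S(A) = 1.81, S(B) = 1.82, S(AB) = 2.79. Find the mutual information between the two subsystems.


I(A:B) = S(A) + S(B) - S(AB)
= 1.81 + 1.82 - 2.79
= 0.8400

0.8400


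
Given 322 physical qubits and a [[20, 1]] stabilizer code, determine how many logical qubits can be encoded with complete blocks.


Each code block uses 20 physical qubits for 1 logical qubit(s).
Number of complete blocks = floor(322 / 20) = 16
Logical qubits = 16 * 1
= 16

16


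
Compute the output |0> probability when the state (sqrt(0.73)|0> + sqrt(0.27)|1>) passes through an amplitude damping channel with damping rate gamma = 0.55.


For amplitude damping with parameter gamma on state sqrt(a)|0> + sqrt(b)|1>:
alpha^2 = 0.73, beta^2 = 0.27
P(|0>) = alpha^2 + gamma * beta^2
= 0.73 + 0.55 * 0.27
= 0.73 + 0.1485
= 0.8785

0.8785


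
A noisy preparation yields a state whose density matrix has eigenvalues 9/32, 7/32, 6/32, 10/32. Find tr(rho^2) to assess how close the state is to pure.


tr(rho^2) = sum of eigenvalues squared
= (9/32)^2 + (7/32)^2 + (6/32)^2 + (10/32)^2
= (81 + 49 + 36 + 100) / 1024
= 266/1024
= 0.2598

0.2598


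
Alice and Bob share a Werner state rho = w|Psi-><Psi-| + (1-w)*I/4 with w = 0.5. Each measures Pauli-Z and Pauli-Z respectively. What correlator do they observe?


|Psi-> = (|01> - |10>)/sqrt(2)
For the pure Bell state, <Z_A Z_B> = -1 (Bell-state Pauli correlator).
The maximally-mixed part I/4 has tr(I/4 * P tensor P) = 0 for any traceless Pauli P.
So <Z_A Z_B>_rho = w * (-1) + (1 - w) * 0
= 0.5 * (-1)
= -0.5000

-0.5000


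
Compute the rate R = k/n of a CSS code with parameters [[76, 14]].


Code rate R = k/n
= 14/76
= 0.1842

0.1842


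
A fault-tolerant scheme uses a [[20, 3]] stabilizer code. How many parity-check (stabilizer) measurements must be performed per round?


For an [[n,k]] stabilizer code:
Number of stabilizer generators = n - k
= 20 - 3
= 17

17


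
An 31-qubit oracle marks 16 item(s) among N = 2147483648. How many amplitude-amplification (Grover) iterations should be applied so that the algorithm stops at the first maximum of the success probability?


After j Grover iterations the success probability is P(j) = sin^2((2j+1)*theta), where sin(theta) = sqrt(k/N).
N = 2^31 = 2147483648, k = 16
sin(theta) = sqrt(k/N) = 8.631674575e-05
theta = arcsin(sqrt(k/N)) = 8.631674586e-05 rad
P(j) reaches its first maximum when (2j+1)*theta is as close as possible to pi/2, i.e. j = round(pi/(4*theta) - 1/2).
pi/(4*theta) - 1/2 = 9098.5242
(For comparison, the common estimate pi/4 * sqrt(N/k) = 9099.0243; the exact maximiser is used here.)
Optimal iterations = 9099

9099


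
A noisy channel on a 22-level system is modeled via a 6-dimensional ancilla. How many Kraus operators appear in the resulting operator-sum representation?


Tracing out the environment in an orthonormal basis {|i>_E} gives Kraus operators K_i = <i|_E U |0>_E.
Number of Kraus operators = dim(H_env) = d_env
= 6

6


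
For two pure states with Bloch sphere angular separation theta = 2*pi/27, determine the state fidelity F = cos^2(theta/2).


For states separated by angle theta on Bloch sphere:
F = cos^2(theta/2)
theta = 2*pi/27 = 0.2327
theta/2 = 0.1164
cos(theta/2) = 0.9932
F = 0.9865

0.9865


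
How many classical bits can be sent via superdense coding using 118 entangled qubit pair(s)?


Superdense coding allows 2 classical bits per shared entangled pair.
118 pair(s) -> 2 * 118 = 236 classical bits

236
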